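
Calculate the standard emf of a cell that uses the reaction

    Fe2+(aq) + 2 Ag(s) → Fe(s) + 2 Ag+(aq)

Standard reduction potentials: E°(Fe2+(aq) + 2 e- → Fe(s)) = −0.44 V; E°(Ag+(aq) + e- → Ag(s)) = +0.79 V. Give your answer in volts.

−1.23 V

In the reaction as written, Fe2+(aq) is reduced (cathode) and Ag+(aq) is produced by oxidation at the anode.
E°cell = E°(cathode) − E°(anode) = −0.44 − (+0.79) = −1.23 V.
The negative E°cell means the reaction is non-spontaneous in the direction written.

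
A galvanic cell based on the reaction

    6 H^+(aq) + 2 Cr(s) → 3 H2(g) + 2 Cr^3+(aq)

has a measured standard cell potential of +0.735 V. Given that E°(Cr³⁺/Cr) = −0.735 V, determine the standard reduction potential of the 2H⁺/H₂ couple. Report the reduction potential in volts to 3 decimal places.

In the reaction as written the 2H⁺/H₂ couple is reduced (cathode) and Cr³⁺/Cr is oxidized (anode), so E°cell = E°(2H⁺/H₂) − E°(Cr³⁺/Cr).
E°(2H⁺/H₂) = E°cell + E°(anode) = +0.735 + (−0.735) = +0.000 V.

+0.000 V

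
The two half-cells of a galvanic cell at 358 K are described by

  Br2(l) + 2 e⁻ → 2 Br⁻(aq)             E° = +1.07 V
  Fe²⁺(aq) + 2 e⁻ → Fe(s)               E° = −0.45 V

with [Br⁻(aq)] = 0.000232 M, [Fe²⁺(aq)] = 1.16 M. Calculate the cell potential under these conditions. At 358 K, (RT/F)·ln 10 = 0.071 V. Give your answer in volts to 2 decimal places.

+1.78 V

Br₂/Br⁻ is reduced (cathode, E° = +1.07 V) and Fe²⁺/Fe is oxidized (anode).
E°cell = E°cat − E°an = +1.07 − (−0.45) = +1.52 V; n = 2.
The balanced reaction is Br2(l) + Fe(s) → 2 Br⁻(aq) + Fe²⁺(aq), so Q = [Br⁻(aq)]^2·[Fe²⁺(aq)] = 6.24×10^−8 and log Q = −7.205.
E = E° − (0.071/n)·log Q = +1.52 − (0.071/2)(−7.205) = +1.78 V.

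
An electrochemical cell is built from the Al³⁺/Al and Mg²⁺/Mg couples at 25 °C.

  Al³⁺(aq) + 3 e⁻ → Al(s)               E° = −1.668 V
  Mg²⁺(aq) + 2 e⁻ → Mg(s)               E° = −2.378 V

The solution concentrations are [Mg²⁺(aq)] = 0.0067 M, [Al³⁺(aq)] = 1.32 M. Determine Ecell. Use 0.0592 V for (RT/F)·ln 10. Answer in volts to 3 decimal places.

+0.777 V

Al³⁺/Al is reduced (cathode, E° = −1.668 V) and Mg²⁺/Mg is oxidized (anode).
The standard potential is −1.668 − (−2.378) = +0.710 V and the balanced reaction transfers n = 6 electrons.
Balancing gives 2 Al³⁺(aq) + 3 Mg(s) → 2 Al(s) + 3 Mg²⁺(aq); hence Q = [Mg²⁺(aq)]^3 / [Al³⁺(aq)]^2 = 1.73×10^−7 (log Q = −6.763).
E = E° − (0.0592/n)·log Q = +0.710 − (0.0592/6)(−6.763) = +0.777 V.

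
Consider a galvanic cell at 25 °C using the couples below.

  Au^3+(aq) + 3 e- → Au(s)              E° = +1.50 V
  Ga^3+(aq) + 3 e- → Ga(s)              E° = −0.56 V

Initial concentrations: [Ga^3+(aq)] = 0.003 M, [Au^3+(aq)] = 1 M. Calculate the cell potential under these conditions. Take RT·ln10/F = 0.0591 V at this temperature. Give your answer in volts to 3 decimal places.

+2.110 V

Au³⁺/Au is reduced (cathode, E° = +1.50 V) and Ga³⁺/Ga is oxidized (anode).
E°cell = +1.50 − (−0.56) = +2.06 V, with n = 3 electrons transferred.
The balanced reaction is Au^3+(aq) + Ga(s) → Au(s) + Ga^3+(aq), so Q = [Ga^3+(aq)] / [Au^3+(aq)] = 0.003 and log Q = −2.523.
E = E° − (0.0591/n)·log Q = +2.06 − (0.0591/3)(−2.523) = +2.110 V.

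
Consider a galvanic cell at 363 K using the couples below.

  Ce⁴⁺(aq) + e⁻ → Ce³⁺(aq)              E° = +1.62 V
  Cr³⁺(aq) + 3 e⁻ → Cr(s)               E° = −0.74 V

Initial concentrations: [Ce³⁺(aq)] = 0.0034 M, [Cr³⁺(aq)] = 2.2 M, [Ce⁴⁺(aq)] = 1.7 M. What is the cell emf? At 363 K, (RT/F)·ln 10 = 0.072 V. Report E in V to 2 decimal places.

Since E°(Ce⁴⁺/Ce³⁺) > E°(Cr³⁺/Cr), Ce⁴⁺/Ce³⁺ serves as the cathode.
E°cell = +1.62 − (−0.74) = +2.36 V, with n = 3 electrons transferred.
The balanced reaction is 3 Ce⁴⁺(aq) + Cr(s) → 3 Ce³⁺(aq) + Cr³⁺(aq), so Q = ([Ce³⁺(aq)]^3·[Cr³⁺(aq)]) / [Ce⁴⁺(aq)]^3 = 1.76×10^−8 and log Q = −7.754.
By the Nernst equation, E = +2.36 − (0.072/3)·(−7.754) = +2.55 V.

+2.55 V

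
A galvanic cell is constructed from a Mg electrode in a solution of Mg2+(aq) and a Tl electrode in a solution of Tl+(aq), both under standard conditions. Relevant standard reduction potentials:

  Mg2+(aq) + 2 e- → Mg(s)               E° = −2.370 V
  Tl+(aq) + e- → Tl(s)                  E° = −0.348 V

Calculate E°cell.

+2.022 V

Of the two couples in this cell, the one with the more positive reduction potential is reduced at the cathode: here that is Tl⁺/Tl (−0.348 V); Mg²⁺/Mg (−2.370 V) is the anode.
E°cell = E°(cathode) − E°(anode) = −0.348 − (−2.370) = +2.022 V.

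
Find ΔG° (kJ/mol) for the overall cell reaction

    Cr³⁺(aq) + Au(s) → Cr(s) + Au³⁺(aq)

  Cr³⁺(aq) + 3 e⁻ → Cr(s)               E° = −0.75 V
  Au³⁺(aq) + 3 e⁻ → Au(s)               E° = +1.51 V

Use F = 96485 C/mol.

+654 kJ/mol

In the reaction as written Cr³⁺(aq) is reduced, so the Cr³⁺/Cr couple is the cathode and Au³⁺/Au is the anode.
E°cell = −0.75 − (+1.51) = −2.26 V; balancing electrons gives n = 3.
ΔG° = −nFE°cell = −(3)(96485)(−2.26) J/mol = +654 kJ/mol.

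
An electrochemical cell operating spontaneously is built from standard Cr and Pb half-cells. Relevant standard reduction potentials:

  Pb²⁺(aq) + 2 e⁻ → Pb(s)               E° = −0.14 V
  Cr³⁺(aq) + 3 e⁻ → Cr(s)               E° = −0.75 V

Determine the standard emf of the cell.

The Pb²⁺/Pb couple has the higher E°, so Pb ion is reduced (cathode) and Cr is oxidized (anode).
E°cell = E°(cathode) − E°(anode) = −0.14 − (−0.75) = +0.61 V.

+0.61 V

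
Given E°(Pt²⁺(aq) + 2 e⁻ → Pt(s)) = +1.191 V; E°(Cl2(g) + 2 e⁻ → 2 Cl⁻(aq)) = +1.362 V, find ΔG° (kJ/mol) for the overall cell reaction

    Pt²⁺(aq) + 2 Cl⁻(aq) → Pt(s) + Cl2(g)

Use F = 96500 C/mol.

+33.0 kJ/mol

In the reaction as written Pt²⁺(aq) is reduced, so the Pt²⁺/Pt couple is the cathode and Cl₂/Cl⁻ is the anode.
E°cell = +1.191 − (+1.362) = −0.171 V; balancing electrons gives n = 2.
ΔG° = −nFE°cell = −(2)(96500)(−0.171) J/mol = +33.0 kJ/mol.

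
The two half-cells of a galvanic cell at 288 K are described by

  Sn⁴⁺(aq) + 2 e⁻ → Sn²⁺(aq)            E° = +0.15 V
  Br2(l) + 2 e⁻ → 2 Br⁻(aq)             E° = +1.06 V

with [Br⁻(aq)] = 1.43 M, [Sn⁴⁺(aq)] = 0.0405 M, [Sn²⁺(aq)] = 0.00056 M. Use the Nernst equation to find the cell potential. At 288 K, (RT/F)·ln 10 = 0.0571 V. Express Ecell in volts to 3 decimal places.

The Br₂/Br⁻ couple has the more positive E°, so it is the cathode; Sn⁴⁺/Sn²⁺ is the anode.
E°cell = E°cat − E°an = +1.06 − (+0.15) = +0.91 V; n = 2.
The balanced reaction is Br2(l) + Sn²⁺(aq) → 2 Br⁻(aq) + Sn⁴⁺(aq), so Q = ([Br⁻(aq)]^2·[Sn⁴⁺(aq)]) / [Sn²⁺(aq)] = 148 and log Q = 2.170.
E = E° − (0.0571/n)·log Q = +0.91 − (0.0571/2)(2.170) = +0.848 V.

+0.848 V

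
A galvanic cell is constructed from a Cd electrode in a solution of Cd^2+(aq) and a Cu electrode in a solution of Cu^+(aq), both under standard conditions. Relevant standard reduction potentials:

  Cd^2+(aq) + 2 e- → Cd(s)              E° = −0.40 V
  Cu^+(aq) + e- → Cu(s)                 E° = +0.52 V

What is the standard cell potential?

+0.92 V

The Cu⁺/Cu couple has the higher E°, so Cu ion is reduced (cathode) and Cd is oxidized (anode).
E°cell = E°(cathode) − E°(anode) = +0.52 − (−0.40) = +0.92 V.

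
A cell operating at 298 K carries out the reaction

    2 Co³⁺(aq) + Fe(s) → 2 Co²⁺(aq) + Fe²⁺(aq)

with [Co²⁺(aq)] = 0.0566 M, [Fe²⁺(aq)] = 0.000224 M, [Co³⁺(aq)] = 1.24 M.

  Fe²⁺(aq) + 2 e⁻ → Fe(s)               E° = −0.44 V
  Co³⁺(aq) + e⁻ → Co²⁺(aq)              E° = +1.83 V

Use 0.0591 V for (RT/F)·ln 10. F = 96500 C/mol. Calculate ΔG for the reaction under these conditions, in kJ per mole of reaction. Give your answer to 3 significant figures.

E°cell = +1.83 − (−0.44) = +2.27 V; the balanced reaction transfers n = 2 electrons.
The reaction quotient is ([Co²⁺(aq)]^2·[Fe²⁺(aq)]) / [Co³⁺(aq)]^2 = 4.67×10^−7; by Nernst, E = +2.27 − (0.0591/2)(−6.331) = +2.4571 V.
ΔG = −nFE = −(2)(96500)(+2.4571) J/mol = −474 kJ/mol.

−474 kJ/mol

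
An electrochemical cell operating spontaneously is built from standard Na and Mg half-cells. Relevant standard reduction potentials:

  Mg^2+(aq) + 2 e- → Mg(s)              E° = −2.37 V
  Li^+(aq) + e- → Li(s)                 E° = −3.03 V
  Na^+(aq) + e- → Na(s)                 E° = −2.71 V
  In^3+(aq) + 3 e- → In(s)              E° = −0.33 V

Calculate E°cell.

+0.34 V

The Mg²⁺/Mg couple has the higher E°, so Mg ion is reduced (cathode) and Na is oxidized (anode).
E°cell = E°(cathode) − E°(anode) = −2.37 − (−2.71) = +0.34 V.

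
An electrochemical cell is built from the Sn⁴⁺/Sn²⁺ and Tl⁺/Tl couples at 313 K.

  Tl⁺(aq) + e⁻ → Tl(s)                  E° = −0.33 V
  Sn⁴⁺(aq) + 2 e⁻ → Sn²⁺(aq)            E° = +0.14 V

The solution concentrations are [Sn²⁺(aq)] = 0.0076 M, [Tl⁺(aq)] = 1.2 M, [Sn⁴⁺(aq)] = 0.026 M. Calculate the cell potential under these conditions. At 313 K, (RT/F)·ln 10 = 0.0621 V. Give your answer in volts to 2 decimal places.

Sn⁴⁺/Sn²⁺ is reduced (cathode, E° = +0.14 V) and Tl⁺/Tl is oxidized (anode).
E°cell = +0.14 − (−0.33) = +0.47 V, with n = 2 electrons transferred.
For the overall reaction Sn⁴⁺(aq) + 2 Tl(s) → Sn²⁺(aq) + 2 Tl⁺(aq), Q = ([Sn²⁺(aq)]·[Tl⁺(aq)]^2) / [Sn⁴⁺(aq)] = 0.421, giving log Q = −0.376.
By the Nernst equation, E = +0.47 − (0.0621/2)·(−0.376) = +0.48 V.

+0.48 V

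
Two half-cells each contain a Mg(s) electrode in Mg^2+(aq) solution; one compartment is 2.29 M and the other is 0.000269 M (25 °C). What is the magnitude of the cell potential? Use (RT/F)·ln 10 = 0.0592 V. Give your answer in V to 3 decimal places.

0.116 V

For a concentration cell E°cell = 0, since both electrodes use the same couple.
The compartment with the higher Mg^2+(aq) concentration (2.29 M) acts as the cathode; ions are reduced there and produced at the dilute (0.000269 M) anode.
With n = 2, Ecell = −(0.0592/2)·log([dilute]/[conc]) = −(0.0592/2)·log(0.000269/2.29) = +0.116 V.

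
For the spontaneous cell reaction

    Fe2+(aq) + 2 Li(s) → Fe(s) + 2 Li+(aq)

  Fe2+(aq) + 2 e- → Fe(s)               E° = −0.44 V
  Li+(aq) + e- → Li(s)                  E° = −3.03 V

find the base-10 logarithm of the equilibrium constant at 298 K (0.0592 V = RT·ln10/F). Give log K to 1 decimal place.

log K = 87.5

The Fe²⁺/Fe couple is reduced (cathode); E°cell = −0.44 − (−3.03) = +2.59 V with n = 2.
At equilibrium E = 0, so log K = nE°cell / 0.0592 = (2)(+2.59) / 0.0592 = 87.5.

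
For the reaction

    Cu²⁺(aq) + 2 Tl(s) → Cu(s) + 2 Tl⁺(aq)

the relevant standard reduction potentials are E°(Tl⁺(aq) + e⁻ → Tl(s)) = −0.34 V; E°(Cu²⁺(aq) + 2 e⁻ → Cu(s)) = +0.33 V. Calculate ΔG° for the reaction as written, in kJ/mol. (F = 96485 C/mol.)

In the reaction as written Cu²⁺(aq) is reduced, so the Cu²⁺/Cu couple is the cathode and Tl⁺/Tl is the anode.
E°cell = +0.33 − (−0.34) = +0.67 V; balancing electrons gives n = 2.
ΔG° = −nFE°cell = −(2)(96485)(+0.67) J/mol = −129 kJ/mol.

−129 kJ/mol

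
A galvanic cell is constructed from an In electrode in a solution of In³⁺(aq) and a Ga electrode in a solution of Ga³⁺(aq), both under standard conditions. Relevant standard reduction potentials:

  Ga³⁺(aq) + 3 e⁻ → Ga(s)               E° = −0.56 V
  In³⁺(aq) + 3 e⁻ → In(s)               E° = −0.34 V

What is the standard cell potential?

+0.22 V

Of the two couples in this cell, the one with the more positive reduction potential is reduced at the cathode: here that is In³⁺/In (−0.34 V); Ga³⁺/Ga (−0.56 V) is the anode.
E°cell = E°(cathode) − E°(anode) = −0.34 − (−0.56) = +0.22 V.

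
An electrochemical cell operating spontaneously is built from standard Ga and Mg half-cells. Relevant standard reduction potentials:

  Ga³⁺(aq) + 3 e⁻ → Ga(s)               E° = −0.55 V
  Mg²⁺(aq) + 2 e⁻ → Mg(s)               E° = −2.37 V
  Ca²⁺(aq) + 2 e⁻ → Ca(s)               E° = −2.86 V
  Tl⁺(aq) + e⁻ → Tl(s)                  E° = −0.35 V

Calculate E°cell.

The Ga³⁺/Ga couple has the higher E°, so Ga ion is reduced (cathode) and Mg is oxidized (anode).
E°cell = E°(cathode) − E°(anode) = −0.55 − (−2.37) = +1.82 V.

+1.82 V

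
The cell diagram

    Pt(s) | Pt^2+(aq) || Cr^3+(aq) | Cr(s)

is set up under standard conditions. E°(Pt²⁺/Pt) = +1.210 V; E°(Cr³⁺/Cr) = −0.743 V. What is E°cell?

−1.953 V

By convention the left-hand electrode in cell notation is the anode (oxidation) and the right-hand electrode is the cathode (reduction).
E°cell = E°(right) − E°(left) = −0.743 − (+1.210) = −1.953 V.
The negative sign shows that, as written, the cell would require an external voltage to drive the reaction.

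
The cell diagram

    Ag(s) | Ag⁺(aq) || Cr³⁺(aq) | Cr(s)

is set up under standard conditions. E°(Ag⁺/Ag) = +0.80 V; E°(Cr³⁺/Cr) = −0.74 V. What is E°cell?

−1.54 V

By convention the left-hand electrode in cell notation is the anode (oxidation) and the right-hand electrode is the cathode (reduction).
E°cell = E°(right) − E°(left) = −0.74 − (+0.80) = −1.54 V.
The negative sign shows that, as written, the cell would require an external voltage to drive the reaction.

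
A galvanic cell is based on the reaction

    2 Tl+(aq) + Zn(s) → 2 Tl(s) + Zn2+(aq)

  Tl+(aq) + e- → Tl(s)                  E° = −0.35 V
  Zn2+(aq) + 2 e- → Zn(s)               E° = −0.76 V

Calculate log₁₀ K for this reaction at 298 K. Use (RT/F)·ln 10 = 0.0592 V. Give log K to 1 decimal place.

The Tl⁺/Tl couple is reduced (cathode); E°cell = −0.35 − (−0.76) = +0.41 V with n = 2.
At equilibrium E = 0, so log K = nE°cell / 0.0592 = (2)(+0.41) / 0.0592 = 13.9.

log K = 13.9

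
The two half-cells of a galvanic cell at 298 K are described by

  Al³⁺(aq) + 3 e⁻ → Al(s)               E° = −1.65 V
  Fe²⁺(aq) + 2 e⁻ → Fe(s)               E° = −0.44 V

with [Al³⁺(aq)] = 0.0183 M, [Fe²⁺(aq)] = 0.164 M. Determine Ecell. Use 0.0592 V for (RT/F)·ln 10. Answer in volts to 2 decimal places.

+1.22 V

Since E°(Fe²⁺/Fe) > E°(Al³⁺/Al), Fe²⁺/Fe serves as the cathode.
The standard potential is −0.44 − (−1.65) = +1.21 V and the balanced reaction transfers n = 6 electrons.
The balanced reaction is 3 Fe²⁺(aq) + 2 Al(s) → 3 Fe(s) + 2 Al³⁺(aq), so Q = [Al³⁺(aq)]^2 / [Fe²⁺(aq)]^3 = 0.0759 and log Q = −1.120.
Applying E = E° − (RT ln10/nF)·log Q gives +1.21 − (0.0592/6)(−1.120) = +1.22 V.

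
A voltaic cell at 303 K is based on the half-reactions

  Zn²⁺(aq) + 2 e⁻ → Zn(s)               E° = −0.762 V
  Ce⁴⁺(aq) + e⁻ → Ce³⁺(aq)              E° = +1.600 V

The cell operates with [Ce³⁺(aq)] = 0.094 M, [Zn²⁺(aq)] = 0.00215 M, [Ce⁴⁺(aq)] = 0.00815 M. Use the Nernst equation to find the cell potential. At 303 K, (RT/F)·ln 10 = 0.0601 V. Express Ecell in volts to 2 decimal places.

The Ce⁴⁺/Ce³⁺ couple has the more positive E°, so it is the cathode; Zn²⁺/Zn is the anode.
E°cell = +1.600 − (−0.762) = +2.362 V, with n = 2 electrons transferred.
Balancing gives 2 Ce⁴⁺(aq) + Zn(s) → 2 Ce³⁺(aq) + Zn²⁺(aq); hence Q = ([Ce³⁺(aq)]^2·[Zn²⁺(aq)]) / [Ce⁴⁺(aq)]^2 = 0.286 (log Q = −0.544).
Applying E = E° − (RT ln10/nF)·log Q gives +2.362 − (0.0601/2)(−0.544) = +2.38 V.

+2.38 V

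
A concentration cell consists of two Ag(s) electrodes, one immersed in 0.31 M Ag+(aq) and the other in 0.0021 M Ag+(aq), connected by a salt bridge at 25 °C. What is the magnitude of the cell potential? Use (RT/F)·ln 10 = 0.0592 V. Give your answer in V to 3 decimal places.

For a concentration cell E°cell = 0, since both electrodes use the same couple.
The compartment with the higher Ag+(aq) concentration (0.31 M) acts as the cathode; ions are reduced there and produced at the dilute (0.0021 M) anode.
With n = 1, Ecell = −(0.0592/1)·log([dilute]/[conc]) = −(0.0592/1)·log(0.0021/0.31) = +0.128 V.

0.128 V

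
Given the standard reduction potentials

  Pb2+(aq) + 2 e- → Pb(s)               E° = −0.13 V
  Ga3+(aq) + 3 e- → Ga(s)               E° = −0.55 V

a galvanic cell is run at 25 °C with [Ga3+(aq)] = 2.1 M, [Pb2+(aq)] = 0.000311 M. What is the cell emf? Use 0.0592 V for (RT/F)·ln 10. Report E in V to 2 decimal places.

Since E°(Pb²⁺/Pb) > E°(Ga³⁺/Ga), Pb²⁺/Pb serves as the cathode.
E°cell = E°cat − E°an = −0.13 − (−0.55) = +0.42 V; n = 6.
For the overall reaction 3 Pb2+(aq) + 2 Ga(s) → 3 Pb(s) + 2 Ga3+(aq), Q = [Ga3+(aq)]^2 / [Pb2+(aq)]^3 = 1.47×10^11, giving log Q = 11.166.
E = E° − (0.0592/n)·log Q = +0.42 − (0.0592/6)(11.166) = +0.31 V.

+0.31 V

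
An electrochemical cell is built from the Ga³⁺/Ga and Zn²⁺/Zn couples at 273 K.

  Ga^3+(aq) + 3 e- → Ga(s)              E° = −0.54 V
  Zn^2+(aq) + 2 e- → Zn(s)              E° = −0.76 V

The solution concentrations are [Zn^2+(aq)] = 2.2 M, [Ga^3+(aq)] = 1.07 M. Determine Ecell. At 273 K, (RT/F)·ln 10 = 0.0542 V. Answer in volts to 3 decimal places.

Since E°(Ga³⁺/Ga) > E°(Zn²⁺/Zn), Ga³⁺/Ga serves as the cathode.
E°cell = −0.54 − (−0.76) = +0.22 V, with n = 6 electrons transferred.
Balancing gives 2 Ga^3+(aq) + 3 Zn(s) → 2 Ga(s) + 3 Zn^2+(aq); hence Q = [Zn^2+(aq)]^3 / [Ga^3+(aq)]^2 = 9.3 (log Q = 0.969).
E = E° − (0.0542/n)·log Q = +0.22 − (0.0542/6)(0.969) = +0.211 V.

+0.211 V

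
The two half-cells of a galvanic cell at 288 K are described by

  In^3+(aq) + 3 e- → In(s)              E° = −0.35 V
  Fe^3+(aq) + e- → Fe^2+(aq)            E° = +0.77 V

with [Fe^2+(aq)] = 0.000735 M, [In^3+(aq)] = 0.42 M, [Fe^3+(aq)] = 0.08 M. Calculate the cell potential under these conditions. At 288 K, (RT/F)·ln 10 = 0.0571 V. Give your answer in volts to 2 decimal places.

+1.24 V

Since E°(Fe³⁺/Fe²⁺) > E°(In³⁺/In), Fe³⁺/Fe²⁺ serves as the cathode.
The standard potential is +0.77 − (−0.35) = +1.12 V and the balanced reaction transfers n = 3 electrons.
For the overall reaction 3 Fe^3+(aq) + In(s) → 3 Fe^2+(aq) + In^3+(aq), Q = ([Fe^2+(aq)]^3·[In^3+(aq)]) / [Fe^3+(aq)]^3 = 3.26×10^−7, giving log Q = −6.487.
E = E° − (0.0571/n)·log Q = +1.12 − (0.0571/3)(−6.487) = +1.24 V.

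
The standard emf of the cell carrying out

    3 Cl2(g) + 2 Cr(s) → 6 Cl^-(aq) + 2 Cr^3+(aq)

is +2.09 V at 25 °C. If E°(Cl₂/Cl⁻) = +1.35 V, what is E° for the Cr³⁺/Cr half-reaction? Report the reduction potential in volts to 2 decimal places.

−0.74 V

In the reaction as written the Cl₂/Cl⁻ couple is reduced (cathode) and Cr³⁺/Cr is oxidized (anode), so E°cell = E°(Cl₂/Cl⁻) − E°(Cr³⁺/Cr).
E°(Cr³⁺/Cr) = E°(cathode) − E°cell = +1.35 − (+2.09) = −0.74 V.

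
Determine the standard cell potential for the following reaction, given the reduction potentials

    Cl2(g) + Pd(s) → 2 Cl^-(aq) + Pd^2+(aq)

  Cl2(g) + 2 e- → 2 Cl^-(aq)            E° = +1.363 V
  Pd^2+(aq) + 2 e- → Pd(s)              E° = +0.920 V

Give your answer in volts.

In the reaction as written, Cl2(g) is reduced (cathode) and Pd^2+(aq) is produced by oxidation at the anode.
E°cell = E°(cathode) − E°(anode) = +1.363 − (+0.920) = +0.443 V.

+0.443 V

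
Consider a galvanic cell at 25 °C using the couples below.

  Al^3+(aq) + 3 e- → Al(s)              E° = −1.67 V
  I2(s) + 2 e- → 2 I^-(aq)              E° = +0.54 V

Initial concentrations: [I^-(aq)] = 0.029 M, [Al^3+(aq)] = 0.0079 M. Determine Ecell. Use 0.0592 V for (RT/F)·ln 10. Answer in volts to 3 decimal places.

+2.343 V

Since E°(I₂/I⁻) > E°(Al³⁺/Al), I₂/I⁻ serves as the cathode.
E°cell = E°cat − E°an = +0.54 − (−1.67) = +2.21 V; n = 6.
The balanced reaction is 3 I2(s) + 2 Al(s) → 6 I^-(aq) + 2 Al^3+(aq), so Q = [I^-(aq)]^6·[Al^3+(aq)]^2 = 3.71×10^−14 and log Q = −13.430.
By the Nernst equation, E = +2.21 − (0.0592/6)·(−13.430) = +2.343 V.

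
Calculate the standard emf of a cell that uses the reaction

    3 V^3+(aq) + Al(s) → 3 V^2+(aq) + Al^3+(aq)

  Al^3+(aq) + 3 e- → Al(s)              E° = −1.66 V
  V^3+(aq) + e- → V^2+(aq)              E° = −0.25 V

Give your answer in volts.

+1.41 V

V^3+(aq) gains electrons, so the V³⁺/V²⁺ couple is the cathode; the Al³⁺/Al couple is the anode.
E°cell = E°(cathode) − E°(anode) = −0.25 − (−1.66) = +1.41 V.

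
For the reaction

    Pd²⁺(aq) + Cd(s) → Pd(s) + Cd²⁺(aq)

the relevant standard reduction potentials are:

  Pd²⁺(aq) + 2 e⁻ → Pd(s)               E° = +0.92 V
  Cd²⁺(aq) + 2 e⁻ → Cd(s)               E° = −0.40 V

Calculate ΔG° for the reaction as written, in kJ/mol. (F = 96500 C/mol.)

−255 kJ/mol

In the reaction as written Pd²⁺(aq) is reduced, so the Pd²⁺/Pd couple is the cathode and Cd²⁺/Cd is the anode.
E°cell = +0.92 − (−0.40) = +1.32 V; balancing electrons gives n = 2.
ΔG° = −nFE°cell = −(2)(96500)(+1.32) J/mol = −255 kJ/mol.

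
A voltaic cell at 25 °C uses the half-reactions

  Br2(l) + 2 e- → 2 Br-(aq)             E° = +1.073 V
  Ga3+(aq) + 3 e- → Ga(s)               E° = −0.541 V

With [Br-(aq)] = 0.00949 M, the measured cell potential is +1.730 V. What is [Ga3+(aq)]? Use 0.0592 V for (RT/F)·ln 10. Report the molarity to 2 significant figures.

1.5 M

Br₂/Br⁻ is the cathode (higher E°); E°cell = +1.073 − (−0.541) = +1.614 V with n = 6.
From the Nernst equation, log Q = n(E° − E)/0.0592 = 6·(+1.614 − (+1.730))/0.0592 = −11.757.
Balancing electrons gives 3 Br2(l) + 2 Ga(s) → 6 Br-(aq) + 2 Ga3+(aq); thus Q = [Br-(aq)]^6·[Ga3+(aq)]^2.
Substituting the known concentrations and solving, log [Ga3+(aq)] = 0.190 and [Ga3+(aq)] = 1.5 M.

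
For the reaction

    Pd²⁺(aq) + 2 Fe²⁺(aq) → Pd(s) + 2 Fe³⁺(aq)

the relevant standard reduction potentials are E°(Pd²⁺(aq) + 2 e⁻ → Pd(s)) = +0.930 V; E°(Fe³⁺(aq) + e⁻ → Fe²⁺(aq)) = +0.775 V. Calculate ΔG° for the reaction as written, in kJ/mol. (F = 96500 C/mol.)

−29.9 kJ/mol

In the reaction as written Pd²⁺(aq) is reduced, so the Pd²⁺/Pd couple is the cathode and Fe³⁺/Fe²⁺ is the anode.
E°cell = +0.930 − (+0.775) = +0.155 V; balancing electrons gives n = 2.
ΔG° = −nFE°cell = −(2)(96500)(+0.155) J/mol = −29.9 kJ/mol.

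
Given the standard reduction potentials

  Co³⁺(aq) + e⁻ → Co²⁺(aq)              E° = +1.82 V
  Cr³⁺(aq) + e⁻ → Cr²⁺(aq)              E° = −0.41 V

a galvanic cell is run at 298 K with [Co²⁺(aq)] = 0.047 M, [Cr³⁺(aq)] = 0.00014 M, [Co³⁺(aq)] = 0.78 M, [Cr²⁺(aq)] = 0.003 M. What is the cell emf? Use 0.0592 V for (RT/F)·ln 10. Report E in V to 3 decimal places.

Since E°(Co³⁺/Co²⁺) > E°(Cr³⁺/Cr²⁺), Co³⁺/Co²⁺ serves as the cathode.
The standard potential is +1.82 − (−0.41) = +2.23 V and the balanced reaction transfers n = 1 electron.
The balanced reaction is Co³⁺(aq) + Cr²⁺(aq) → Co²⁺(aq) + Cr³⁺(aq), so Q = ([Co²⁺(aq)]·[Cr³⁺(aq)]) / ([Co³⁺(aq)]·[Cr²⁺(aq)]) = 0.00281 and log Q = −2.551.
Applying E = E° − (RT ln10/nF)·log Q gives +2.23 − (0.0592/1)(−2.551) = +2.381 V.

+2.381 V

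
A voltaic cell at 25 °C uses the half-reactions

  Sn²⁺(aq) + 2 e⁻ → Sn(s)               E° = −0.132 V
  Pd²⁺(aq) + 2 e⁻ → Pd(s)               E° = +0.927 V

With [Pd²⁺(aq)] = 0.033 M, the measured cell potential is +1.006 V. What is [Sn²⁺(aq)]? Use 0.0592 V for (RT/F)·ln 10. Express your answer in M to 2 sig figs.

2.0 M

With Pd²⁺/Pd at the cathode and Sn²⁺/Sn at the anode, E°cell = +0.927 − (−0.132) = +1.059 V (n = 2).
From the Nernst equation, log Q = n(E° − E)/0.0592 = 2·(+1.059 − (+1.006))/0.0592 = 1.791.
Balancing electrons gives Pd²⁺(aq) + Sn(s) → Pd(s) + Sn²⁺(aq); thus Q = [Sn²⁺(aq)] / [Pd²⁺(aq)].
Substituting the known concentrations and solving, log [Sn²⁺(aq)] = 0.310 and [Sn²⁺(aq)] = 2.0 M.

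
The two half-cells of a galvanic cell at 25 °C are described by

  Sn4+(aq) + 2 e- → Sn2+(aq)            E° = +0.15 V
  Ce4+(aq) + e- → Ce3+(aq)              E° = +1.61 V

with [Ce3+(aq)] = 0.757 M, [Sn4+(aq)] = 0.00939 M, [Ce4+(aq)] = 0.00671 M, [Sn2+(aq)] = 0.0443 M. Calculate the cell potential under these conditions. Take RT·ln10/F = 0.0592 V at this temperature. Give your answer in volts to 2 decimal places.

+1.36 V

Since E°(Ce⁴⁺/Ce³⁺) > E°(Sn⁴⁺/Sn²⁺), Ce⁴⁺/Ce³⁺ serves as the cathode.
The standard potential is +1.61 − (+0.15) = +1.46 V and the balanced reaction transfers n = 2 electrons.
The balanced reaction is 2 Ce4+(aq) + Sn2+(aq) → 2 Ce3+(aq) + Sn4+(aq), so Q = ([Ce3+(aq)]^2·[Sn4+(aq)]) / ([Ce4+(aq)]^2·[Sn2+(aq)]) = 2.7×10^3 and log Q = 3.431.
Applying E = E° − (RT ln10/nF)·log Q gives +1.46 − (0.0592/2)(3.431) = +1.36 V.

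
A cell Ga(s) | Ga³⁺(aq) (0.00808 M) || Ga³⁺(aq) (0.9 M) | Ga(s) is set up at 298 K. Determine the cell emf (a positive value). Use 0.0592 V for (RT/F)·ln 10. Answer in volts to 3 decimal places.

0.040 V

For a concentration cell E°cell = 0, since both electrodes use the same couple.
The compartment with the higher Ga³⁺(aq) concentration (0.9 M) acts as the cathode; ions are reduced there and produced at the dilute (0.00808 M) anode.
With n = 3, Ecell = −(0.0592/3)·log([dilute]/[conc]) = −(0.0592/3)·log(0.00808/0.9) = +0.040 V.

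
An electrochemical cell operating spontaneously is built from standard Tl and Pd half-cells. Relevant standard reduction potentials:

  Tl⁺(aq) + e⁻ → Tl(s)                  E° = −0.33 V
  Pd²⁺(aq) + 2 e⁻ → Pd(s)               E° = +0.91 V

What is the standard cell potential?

The Pd²⁺/Pd couple has the higher E°, so Pd ion is reduced (cathode) and Tl is oxidized (anode).
E°cell = E°(cathode) − E°(anode) = +0.91 − (−0.33) = +1.24 V.

+1.24 V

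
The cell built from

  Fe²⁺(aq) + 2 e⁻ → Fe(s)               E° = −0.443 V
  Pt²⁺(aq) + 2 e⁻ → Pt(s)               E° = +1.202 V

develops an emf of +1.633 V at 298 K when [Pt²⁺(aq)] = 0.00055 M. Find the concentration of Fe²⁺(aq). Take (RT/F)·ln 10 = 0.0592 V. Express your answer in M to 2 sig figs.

0.0014 M

Pt²⁺/Pt is the cathode (higher E°); E°cell = +1.202 − (−0.443) = +1.645 V with n = 2.
Rearranging E = E° − (0.0592/n)·log Q gives log Q = 2(+1.645 − (+1.633))/0.0592 = 0.405.
Balancing electrons gives Pt²⁺(aq) + Fe(s) → Pt(s) + Fe²⁺(aq); thus Q = [Fe²⁺(aq)] / [Pt²⁺(aq)].
Substituting the known concentrations and solving, log [Fe²⁺(aq)] = −2.855 and [Fe²⁺(aq)] = 0.0014 M.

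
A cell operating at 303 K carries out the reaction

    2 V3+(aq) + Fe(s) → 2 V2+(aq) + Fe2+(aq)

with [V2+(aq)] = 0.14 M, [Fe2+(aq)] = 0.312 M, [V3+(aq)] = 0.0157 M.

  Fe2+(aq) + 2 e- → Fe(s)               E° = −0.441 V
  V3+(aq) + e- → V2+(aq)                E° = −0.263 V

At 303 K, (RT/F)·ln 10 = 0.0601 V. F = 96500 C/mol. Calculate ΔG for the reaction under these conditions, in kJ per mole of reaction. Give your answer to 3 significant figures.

−26.3 kJ/mol

E°cell = −0.263 − (−0.441) = +0.178 V; the balanced reaction transfers n = 2 electrons.
Q = ([V2+(aq)]^2·[Fe2+(aq)]) / [V3+(aq)]^2 = 24.8, so log Q = 1.395 and E = +0.178 − (0.0601/2)(1.395) = +0.1361 V.
Finally ΔG = −nFE = −(2)(96500 C/mol)(+0.1361 V) = −26.3 kJ/mol.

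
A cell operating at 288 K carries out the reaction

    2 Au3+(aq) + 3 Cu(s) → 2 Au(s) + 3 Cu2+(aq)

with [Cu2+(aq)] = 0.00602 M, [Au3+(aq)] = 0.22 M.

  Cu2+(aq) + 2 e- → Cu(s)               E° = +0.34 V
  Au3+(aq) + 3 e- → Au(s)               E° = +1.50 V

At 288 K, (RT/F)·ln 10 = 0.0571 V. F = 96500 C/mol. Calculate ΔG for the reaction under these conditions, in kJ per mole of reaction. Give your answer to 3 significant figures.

−701 kJ/mol

E°cell = +1.50 − (+0.34) = +1.16 V; the balanced reaction transfers n = 6 electrons.
Q = [Cu2+(aq)]^3 / [Au3+(aq)]^2 = 4.51×10^−6, so log Q = −5.346 and E = +1.16 − (0.0571/6)(−5.346) = +1.2109 V.
Finally ΔG = −nFE = −(6)(96500 C/mol)(+1.2109 V) = −701 kJ/mol.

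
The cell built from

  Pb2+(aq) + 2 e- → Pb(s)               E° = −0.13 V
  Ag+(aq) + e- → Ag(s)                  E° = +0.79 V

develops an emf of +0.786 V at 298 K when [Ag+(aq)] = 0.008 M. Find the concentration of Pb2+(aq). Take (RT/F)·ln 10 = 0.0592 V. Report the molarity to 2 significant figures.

Ag⁺/Ag is the cathode (higher E°); E°cell = +0.79 − (−0.13) = +0.92 V with n = 2.
From the Nernst equation, log Q = n(E° − E)/0.0592 = 2·(+0.92 − (+0.786))/0.0592 = 4.527.
The balanced reaction is 2 Ag+(aq) + Pb(s) → 2 Ag(s) + Pb2+(aq), so Q = [Pb2+(aq)] / [Ag+(aq)]^2.
Solving for the unknown gives log [Pb2+(aq)] = 0.333, so [Pb2+(aq)] ≈ 2.2 M.

2.2 M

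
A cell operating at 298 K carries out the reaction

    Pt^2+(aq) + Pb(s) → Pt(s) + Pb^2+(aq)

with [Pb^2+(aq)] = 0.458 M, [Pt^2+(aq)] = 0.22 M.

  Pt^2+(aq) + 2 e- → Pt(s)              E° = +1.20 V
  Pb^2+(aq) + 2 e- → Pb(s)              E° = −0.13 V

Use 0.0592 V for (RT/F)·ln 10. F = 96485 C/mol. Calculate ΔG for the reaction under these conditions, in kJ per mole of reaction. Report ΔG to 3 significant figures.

The standard cell potential is +1.20 − (−0.13) = +1.33 V, with n = 2 electrons in the balanced equation.
Here Q = [Pb^2+(aq)] / [Pt^2+(aq)] = 2.08 (log Q = 0.318), giving E = +1.33 − (0.0592/2)·(0.318) = +1.3206 V.
Finally ΔG = −nFE = −(2)(96485 C/mol)(+1.3206 V) = −255 kJ/mol.

−255 kJ/mol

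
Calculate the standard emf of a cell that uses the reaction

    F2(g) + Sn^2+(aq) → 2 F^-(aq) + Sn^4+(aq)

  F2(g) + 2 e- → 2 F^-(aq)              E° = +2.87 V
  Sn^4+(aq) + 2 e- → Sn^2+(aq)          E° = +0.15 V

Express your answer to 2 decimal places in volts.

In the reaction as written, F2(g) is reduced (cathode) and Sn^4+(aq) is produced by oxidation at the anode.
E°cell = E°(cathode) − E°(anode) = +2.87 − (+0.15) = +2.72 V.
The positive value indicates the reaction is spontaneous as written.

+2.72 V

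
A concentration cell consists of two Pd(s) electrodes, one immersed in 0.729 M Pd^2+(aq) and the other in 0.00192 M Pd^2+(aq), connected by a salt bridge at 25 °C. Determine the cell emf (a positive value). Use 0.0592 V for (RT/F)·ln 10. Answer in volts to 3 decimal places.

0.076 V

For a concentration cell E°cell = 0, since both electrodes use the same couple.
The compartment with the higher Pd^2+(aq) concentration (0.729 M) acts as the cathode; ions are reduced there and produced at the dilute (0.00192 M) anode.
With n = 2, Ecell = −(0.0592/2)·log([dilute]/[conc]) = −(0.0592/2)·log(0.00192/0.729) = +0.076 V.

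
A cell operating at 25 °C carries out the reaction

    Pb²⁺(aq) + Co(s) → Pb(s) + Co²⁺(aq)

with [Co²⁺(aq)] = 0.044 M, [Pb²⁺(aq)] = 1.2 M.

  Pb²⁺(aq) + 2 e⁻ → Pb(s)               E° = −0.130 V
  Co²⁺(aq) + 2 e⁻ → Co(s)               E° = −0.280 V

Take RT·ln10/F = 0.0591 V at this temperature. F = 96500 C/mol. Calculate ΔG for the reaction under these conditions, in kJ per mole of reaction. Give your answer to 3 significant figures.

−37.1 kJ/mol

E°cell = −0.130 − (−0.280) = +0.150 V; the balanced reaction transfers n = 2 electrons.
Here Q = [Co²⁺(aq)] / [Pb²⁺(aq)] = 0.0367 (log Q = −1.436), giving E = +0.150 − (0.0591/2)·(−1.436) = +0.1924 V.
Then ΔG = −nFE = −2 × 96500 × +0.1924 J/mol = −37.1 kJ/mol.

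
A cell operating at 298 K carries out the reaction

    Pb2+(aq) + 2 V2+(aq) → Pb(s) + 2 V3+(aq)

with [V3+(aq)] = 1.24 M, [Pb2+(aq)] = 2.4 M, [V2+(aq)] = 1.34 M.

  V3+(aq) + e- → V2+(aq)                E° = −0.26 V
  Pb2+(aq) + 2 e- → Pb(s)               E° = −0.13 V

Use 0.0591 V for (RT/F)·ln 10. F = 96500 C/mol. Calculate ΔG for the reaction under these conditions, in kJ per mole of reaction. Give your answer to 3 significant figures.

The standard cell potential is −0.13 − (−0.26) = +0.13 V, with n = 2 electrons in the balanced equation.
Q = [V3+(aq)]^2 / ([Pb2+(aq)]·[V2+(aq)]^2) = 0.357, so log Q = −0.448 and E = +0.13 − (0.0591/2)(−0.448) = +0.1432 V.
Finally ΔG = −nFE = −(2)(96500 C/mol)(+0.1432 V) = −27.6 kJ/mol.

−27.6 kJ/mol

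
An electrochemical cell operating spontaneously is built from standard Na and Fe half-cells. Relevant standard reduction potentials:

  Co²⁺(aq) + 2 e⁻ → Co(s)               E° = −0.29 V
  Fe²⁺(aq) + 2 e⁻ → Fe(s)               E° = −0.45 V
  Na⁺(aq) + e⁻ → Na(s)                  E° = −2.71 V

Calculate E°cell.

Of the two couples in this cell, the one with the more positive reduction potential is reduced at the cathode: here that is Fe²⁺/Fe (−0.45 V); Na⁺/Na (−2.71 V) is the anode.
E°cell = E°(cathode) − E°(anode) = −0.45 − (−2.71) = +2.26 V.

+2.26 V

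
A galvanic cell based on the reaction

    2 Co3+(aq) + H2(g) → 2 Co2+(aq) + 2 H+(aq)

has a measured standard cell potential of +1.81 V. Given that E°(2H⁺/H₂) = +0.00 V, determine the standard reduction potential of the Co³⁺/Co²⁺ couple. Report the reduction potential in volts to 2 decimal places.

+1.81 V

In the reaction as written the Co³⁺/Co²⁺ couple is reduced (cathode) and 2H⁺/H₂ is oxidized (anode), so E°cell = E°(Co³⁺/Co²⁺) − E°(2H⁺/H₂).
E°(Co³⁺/Co²⁺) = E°cell + E°(anode) = +1.81 + (+0.00) = +1.81 V.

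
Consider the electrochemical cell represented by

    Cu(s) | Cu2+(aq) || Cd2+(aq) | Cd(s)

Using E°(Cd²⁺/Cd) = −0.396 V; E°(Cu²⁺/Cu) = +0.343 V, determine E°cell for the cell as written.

By convention the left-hand electrode in cell notation is the anode (oxidation) and the right-hand electrode is the cathode (reduction).
E°cell = E°(right) − E°(left) = −0.396 − (+0.343) = −0.739 V.
The negative sign shows that, as written, the cell would require an external voltage to drive the reaction.

−0.739 V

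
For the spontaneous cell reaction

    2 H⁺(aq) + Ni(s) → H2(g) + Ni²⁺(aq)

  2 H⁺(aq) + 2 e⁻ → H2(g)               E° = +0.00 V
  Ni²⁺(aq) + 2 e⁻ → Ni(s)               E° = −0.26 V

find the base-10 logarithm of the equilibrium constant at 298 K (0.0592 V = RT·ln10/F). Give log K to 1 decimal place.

log K = 8.8

The 2H⁺/H₂ couple is reduced (cathode); E°cell = +0.00 − (−0.26) = +0.26 V with n = 2.
At equilibrium E = 0, so log K = nE°cell / 0.0592 = (2)(+0.26) / 0.0592 = 8.8.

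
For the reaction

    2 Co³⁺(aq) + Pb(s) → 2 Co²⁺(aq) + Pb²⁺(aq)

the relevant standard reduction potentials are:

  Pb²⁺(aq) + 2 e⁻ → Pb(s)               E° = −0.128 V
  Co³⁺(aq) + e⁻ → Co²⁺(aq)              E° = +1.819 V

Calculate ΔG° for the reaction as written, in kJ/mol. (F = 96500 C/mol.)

In the reaction as written Co³⁺(aq) is reduced, so the Co³⁺/Co²⁺ couple is the cathode and Pb²⁺/Pb is the anode.
E°cell = +1.819 − (−0.128) = +1.947 V; balancing electrons gives n = 2.
ΔG° = −nFE°cell = −(2)(96500)(+1.947) J/mol = −376 kJ/mol.

−376 kJ/mol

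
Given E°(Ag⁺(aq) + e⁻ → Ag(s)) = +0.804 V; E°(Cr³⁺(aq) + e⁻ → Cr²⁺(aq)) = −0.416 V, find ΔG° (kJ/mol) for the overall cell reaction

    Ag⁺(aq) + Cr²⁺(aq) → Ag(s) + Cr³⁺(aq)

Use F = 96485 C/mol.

In the reaction as written Ag⁺(aq) is reduced, so the Ag⁺/Ag couple is the cathode and Cr³⁺/Cr²⁺ is the anode.
E°cell = +0.804 − (−0.416) = +1.220 V; balancing electrons gives n = 1.
ΔG° = −nFE°cell = −(1)(96485)(+1.220) J/mol = −118 kJ/mol.

−118 kJ/mol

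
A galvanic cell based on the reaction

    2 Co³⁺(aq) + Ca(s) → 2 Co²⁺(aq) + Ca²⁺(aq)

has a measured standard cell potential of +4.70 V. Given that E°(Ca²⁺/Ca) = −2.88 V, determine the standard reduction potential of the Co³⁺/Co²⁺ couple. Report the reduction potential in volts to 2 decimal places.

+1.82 V

In the reaction as written the Co³⁺/Co²⁺ couple is reduced (cathode) and Ca²⁺/Ca is oxidized (anode), so E°cell = E°(Co³⁺/Co²⁺) − E°(Ca²⁺/Ca).
E°(Co³⁺/Co²⁺) = E°cell + E°(anode) = +4.70 + (−2.88) = +1.82 V.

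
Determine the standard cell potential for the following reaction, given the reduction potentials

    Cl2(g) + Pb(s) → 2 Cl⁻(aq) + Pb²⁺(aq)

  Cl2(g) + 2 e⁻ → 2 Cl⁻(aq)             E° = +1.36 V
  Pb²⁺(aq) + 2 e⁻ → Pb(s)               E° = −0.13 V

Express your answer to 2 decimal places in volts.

In the reaction as written, Cl2(g) is reduced (cathode) and Pb²⁺(aq) is produced by oxidation at the anode.
E°cell = E°(cathode) − E°(anode) = +1.36 − (−0.13) = +1.49 V.

+1.49 V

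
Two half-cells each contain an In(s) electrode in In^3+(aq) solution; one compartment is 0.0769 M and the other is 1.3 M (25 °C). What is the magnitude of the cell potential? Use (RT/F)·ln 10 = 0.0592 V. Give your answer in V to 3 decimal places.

0.024 V

For a concentration cell E°cell = 0, since both electrodes use the same couple.
The compartment with the higher In^3+(aq) concentration (1.3 M) acts as the cathode; ions are reduced there and produced at the dilute (0.0769 M) anode.
With n = 3, Ecell = −(0.0592/3)·log([dilute]/[conc]) = −(0.0592/3)·log(0.0769/1.3) = +0.024 V.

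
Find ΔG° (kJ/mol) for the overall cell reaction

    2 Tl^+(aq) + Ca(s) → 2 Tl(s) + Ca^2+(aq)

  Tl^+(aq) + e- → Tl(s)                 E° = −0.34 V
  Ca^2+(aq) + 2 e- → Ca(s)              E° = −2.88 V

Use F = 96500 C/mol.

−490 kJ/mol

In the reaction as written Tl^+(aq) is reduced, so the Tl⁺/Tl couple is the cathode and Ca²⁺/Ca is the anode.
E°cell = −0.34 − (−2.88) = +2.54 V; balancing electrons gives n = 2.
ΔG° = −nFE°cell = −(2)(96500)(+2.54) J/mol = −490 kJ/mol.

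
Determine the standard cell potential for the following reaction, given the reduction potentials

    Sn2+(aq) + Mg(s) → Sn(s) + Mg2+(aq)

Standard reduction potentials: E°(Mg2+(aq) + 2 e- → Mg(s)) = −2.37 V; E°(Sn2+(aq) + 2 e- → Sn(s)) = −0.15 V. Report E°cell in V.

Sn2+(aq) gains electrons, so the Sn²⁺/Sn couple is the cathode; the Mg²⁺/Mg couple is the anode.
E°cell = E°(cathode) − E°(anode) = −0.15 − (−2.37) = +2.22 V.

+2.22 V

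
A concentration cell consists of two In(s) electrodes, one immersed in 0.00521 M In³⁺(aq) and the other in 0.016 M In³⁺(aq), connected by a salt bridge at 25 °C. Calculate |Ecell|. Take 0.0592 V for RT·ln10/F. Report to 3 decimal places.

For a concentration cell E°cell = 0, since both electrodes use the same couple.
The compartment with the higher In³⁺(aq) concentration (0.016 M) acts as the cathode; ions are reduced there and produced at the dilute (0.00521 M) anode.
With n = 3, Ecell = −(0.0592/3)·log([dilute]/[conc]) = −(0.0592/3)·log(0.00521/0.016) = +0.010 V.

0.010 V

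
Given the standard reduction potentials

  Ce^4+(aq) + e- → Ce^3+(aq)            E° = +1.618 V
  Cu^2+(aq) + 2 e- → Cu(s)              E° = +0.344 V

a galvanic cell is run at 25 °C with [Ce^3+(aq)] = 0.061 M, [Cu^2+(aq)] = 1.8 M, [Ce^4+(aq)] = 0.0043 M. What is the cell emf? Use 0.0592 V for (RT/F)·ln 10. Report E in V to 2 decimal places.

+1.20 V

The Ce⁴⁺/Ce³⁺ couple has the more positive E°, so it is the cathode; Cu²⁺/Cu is the anode.
The standard potential is +1.618 − (+0.344) = +1.274 V and the balanced reaction transfers n = 2 electrons.
Balancing gives 2 Ce^4+(aq) + Cu(s) → 2 Ce^3+(aq) + Cu^2+(aq); hence Q = ([Ce^3+(aq)]^2·[Cu^2+(aq)]) / [Ce^4+(aq)]^2 = 362 (log Q = 2.559).
E = E° − (0.0592/n)·log Q = +1.274 − (0.0592/2)(2.559) = +1.20 V.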